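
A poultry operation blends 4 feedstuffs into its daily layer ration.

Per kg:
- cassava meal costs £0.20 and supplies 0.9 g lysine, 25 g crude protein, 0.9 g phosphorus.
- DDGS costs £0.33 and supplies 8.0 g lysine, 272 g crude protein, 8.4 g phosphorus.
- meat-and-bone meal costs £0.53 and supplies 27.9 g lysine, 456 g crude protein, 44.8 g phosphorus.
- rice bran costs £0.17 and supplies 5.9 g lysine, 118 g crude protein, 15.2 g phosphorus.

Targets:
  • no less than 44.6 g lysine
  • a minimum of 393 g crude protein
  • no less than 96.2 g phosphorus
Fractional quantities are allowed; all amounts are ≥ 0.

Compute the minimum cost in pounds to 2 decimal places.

This is a linear program. Let x1 = kg of cassava meal, x2 = kg of DDGS, x3 = kg of meat-and-bone meal, x4 = kg of rice bran.
Minimise 0.2x1 + 0.33x2 + 0.53x3 + 0.17x4 s.t.:
  0.9x1 + 8x2 + 27.9x3 + 5.9x4 ≥ 44.6   (lysine)
  25x1 + 272x2 + 456x3 + 118x4 ≥ 393   (crude protein)
  0.9x1 + 8.4x2 + 44.8x3 + 15.2x4 ≥ 96.2   (phosphorus)
  x1, x2, x3, x4 ≥ 0.
The minimum-cost mix takes nothing from cassava meal, DDGS — only meat-and-bone meal, rice bran. The lysine and phosphorus requirements are met with equality.
Optimal quantities: meat-and-bone meal = 0.6907 kg, rice bran = 4.293 kg.
Objective = 0.53·0.6907 + 0.17·4.293 = 1.0959.

£1.10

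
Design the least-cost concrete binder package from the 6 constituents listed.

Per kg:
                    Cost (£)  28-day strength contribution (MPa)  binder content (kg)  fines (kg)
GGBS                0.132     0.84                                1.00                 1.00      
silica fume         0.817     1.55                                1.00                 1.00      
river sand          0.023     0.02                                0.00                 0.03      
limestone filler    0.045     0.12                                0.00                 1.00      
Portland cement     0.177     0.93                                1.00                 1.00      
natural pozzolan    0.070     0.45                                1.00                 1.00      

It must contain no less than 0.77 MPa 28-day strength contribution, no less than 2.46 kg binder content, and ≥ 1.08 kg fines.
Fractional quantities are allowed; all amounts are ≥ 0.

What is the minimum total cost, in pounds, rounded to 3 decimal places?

Let x1 = kg of GGBS, x2 = kg of silica fume, x3 = kg of river sand, x4 = kg of limestone filler, x5 = kg of Portland cement, x6 = kg of natural pozzolan.
min 0.132x1 + 0.817x2 + 0.023x3 + 0.045x4 + 0.177x5 + 0.07x6 subject to:
  0.84x1 + 1.55x2 + 0.02x3 + 0.12x4 + 0.93x5 + 0.45x6 ≥ 0.77   (28-day strength contribution)
  1x1 + 1x2 + 1x5 + 1x6 ≥ 2.46   (binder content)
  1x1 + 1x2 + 0.03x3 + 1x4 + 1x5 + 1x6 ≥ 1.08   (fines)
  x1, x2, x3, x4, x5, x6 ≥ 0.
The optimal basis is {natural pozzolan}; GGBS, silica fume, river sand, limestone filler, Portland cement drop out. Binding constraint: binder content.
Optimal quantities: natural pozzolan = 2.46 kg.
Cost = 0.07·2.46 = 0.17220.

£0.172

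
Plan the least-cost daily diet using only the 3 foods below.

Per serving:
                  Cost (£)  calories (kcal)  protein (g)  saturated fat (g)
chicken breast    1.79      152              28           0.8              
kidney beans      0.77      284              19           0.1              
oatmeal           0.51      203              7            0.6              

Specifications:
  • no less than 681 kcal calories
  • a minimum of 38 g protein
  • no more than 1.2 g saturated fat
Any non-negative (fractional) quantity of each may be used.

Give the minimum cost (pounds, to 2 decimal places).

Let x1 = servings of chicken breast, x2 = servings of kidney beans, x3 = servings of oatmeal.
Minimize 1.79x1 + 0.77x2 + 0.51x3 s.t.:
  152x1 + 284x2 + 203x3 ≥ 681   (calories)
  28x1 + 19x2 + 7x3 ≥ 38   (protein)
  0.8x1 + 0.1x2 + 0.6x3 ≤ 1.2   (saturated fat)
  x1, x2, x3 ≥ 0.
The optimal basis is {kidney beans, oatmeal}; chicken breast drops out. The calories and protein requirements are met with equality.
So kidney beans = 1.577 servings, oatmeal = 1.149 servings.
Cost = 0.77·1.577 + 0.51·1.149 = 1.8003.

£1.80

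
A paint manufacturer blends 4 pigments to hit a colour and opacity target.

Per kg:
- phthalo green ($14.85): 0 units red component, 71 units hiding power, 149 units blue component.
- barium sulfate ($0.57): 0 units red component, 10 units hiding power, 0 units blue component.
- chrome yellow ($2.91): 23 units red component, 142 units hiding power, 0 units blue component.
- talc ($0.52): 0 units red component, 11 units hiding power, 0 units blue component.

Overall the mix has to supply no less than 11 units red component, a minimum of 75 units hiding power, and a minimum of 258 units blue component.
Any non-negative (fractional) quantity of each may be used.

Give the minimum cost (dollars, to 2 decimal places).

This is a linear program. Let x1 = kg of phthalo green, x2 = kg of barium sulfate, x3 = kg of chrome yellow, x4 = kg of talc.
Minimise 14.85x1 + 0.57x2 + 2.91x3 + 0.52x4 s.t.:
  23x3 ≥ 11   (red component)
  71x1 + 10x2 + 142x3 + 11x4 ≥ 75   (hiding power)
  149x1 ≥ 258   (blue component)
  x1, x2, x3, x4 ≥ 0.
The minimum-cost mix takes nothing from barium sulfate, talc — only phthalo green, chrome yellow. Binding constraints: red component and blue component.
Optimal quantities: phthalo green = 1.732 kg, chrome yellow = 0.4783 kg.
Cost = 14.85·1.732 + 2.91·0.4783 = 27.1121.

$27.11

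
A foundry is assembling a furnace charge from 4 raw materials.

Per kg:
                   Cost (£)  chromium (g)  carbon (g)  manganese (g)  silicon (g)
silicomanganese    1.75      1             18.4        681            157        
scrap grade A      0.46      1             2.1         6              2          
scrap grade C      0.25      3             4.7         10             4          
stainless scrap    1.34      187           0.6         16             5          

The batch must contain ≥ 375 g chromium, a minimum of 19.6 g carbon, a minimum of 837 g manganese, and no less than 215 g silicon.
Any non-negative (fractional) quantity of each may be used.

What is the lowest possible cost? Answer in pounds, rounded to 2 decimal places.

Let x1 = kg of silicomanganese, x2 = kg of scrap grade A, x3 = kg of scrap grade C, x4 = kg of stainless scrap.
Minimise 1.75x1 + 0.46x2 + 0.25x3 + 1.34x4 s.t.:
  1x1 + 1x2 + 3x3 + 187x4 ≥ 375   (chromium)
  18.4x1 + 2.1x2 + 4.7x3 + 0.6x4 ≥ 19.6   (carbon)
  681x1 + 6x2 + 10x3 + 16x4 ≥ 837   (manganese)
  157x1 + 2x2 + 4x3 + 5x4 ≥ 215   (silicon)
  x1, x2, x3, x4 ≥ 0.
The cheapest feasible vertex uses only silicomanganese, stainless scrap; scrap grade A, scrap grade C are not used. The chromium and silicon requirements are met with equality.
Optimal quantities: silicomanganese = 1.306 kg, stainless scrap = 1.998 kg.
Cost = 1.75·1.306 + 1.34·1.998 = 4.9628.

£4.96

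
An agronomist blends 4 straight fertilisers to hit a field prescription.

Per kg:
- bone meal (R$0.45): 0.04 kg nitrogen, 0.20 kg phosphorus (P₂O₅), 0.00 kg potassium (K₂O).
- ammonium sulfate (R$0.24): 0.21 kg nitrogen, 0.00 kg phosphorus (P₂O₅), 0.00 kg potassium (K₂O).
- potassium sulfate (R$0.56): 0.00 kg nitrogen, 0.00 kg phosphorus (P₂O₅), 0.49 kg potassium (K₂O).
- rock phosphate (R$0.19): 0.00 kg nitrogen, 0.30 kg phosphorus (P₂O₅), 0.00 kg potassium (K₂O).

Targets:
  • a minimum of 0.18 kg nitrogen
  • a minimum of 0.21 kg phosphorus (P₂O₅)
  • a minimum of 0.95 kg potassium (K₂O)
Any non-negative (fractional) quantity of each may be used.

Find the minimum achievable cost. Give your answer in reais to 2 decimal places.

This is a linear program. Let x1 = kg of bone meal, x2 = kg of ammonium sulfate, x3 = kg of potassium sulfate, x4 = kg of rock phosphate.
min 0.45x1 + 0.24x2 + 0.56x3 + 0.19x4 with:
  0.04x1 + 0.21x2 ≥ 0.18   (nitrogen)
  0.2x1 + 0.3x4 ≥ 0.21   (phosphorus (P₂O₅))
  0.49x3 ≥ 0.95   (potassium (K₂O))
  x1, x2, x3, x4 ≥ 0.
The minimum-cost mix takes nothing from bone meal — only ammonium sulfate, potassium sulfate, rock phosphate. Binding constraints: nitrogen, phosphorus (P₂O₅), potassium (K₂O).
That vertex is x2 = 0.8571, x3 = 1.939, x4 = 0.7.
Hence cost = 0.24·0.8571 + 0.56·1.939 + 0.19·0.7 = R$1.4245.

R$1.42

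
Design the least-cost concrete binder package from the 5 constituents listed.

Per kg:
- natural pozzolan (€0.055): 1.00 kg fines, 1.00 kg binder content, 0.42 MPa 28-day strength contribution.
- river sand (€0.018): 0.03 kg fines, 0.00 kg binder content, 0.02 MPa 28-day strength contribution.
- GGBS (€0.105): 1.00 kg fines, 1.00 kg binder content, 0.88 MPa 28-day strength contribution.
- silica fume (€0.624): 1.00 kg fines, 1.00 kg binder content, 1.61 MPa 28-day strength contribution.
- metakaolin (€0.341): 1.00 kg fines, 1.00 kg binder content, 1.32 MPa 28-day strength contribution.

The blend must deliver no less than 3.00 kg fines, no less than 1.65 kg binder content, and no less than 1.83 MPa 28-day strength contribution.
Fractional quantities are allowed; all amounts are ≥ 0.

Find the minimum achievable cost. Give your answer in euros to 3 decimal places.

€0.227

Let x1 = kg of natural pozzolan, x2 = kg of river sand, x3 = kg of GGBS, x4 = kg of silica fume, x5 = kg of metakaolin.
Minimize 0.055x1 + 0.018x2 + 0.105x3 + 0.624x4 + 0.341x5 s.t.:
  1x1 + 0.03x2 + 1x3 + 1x4 + 1x5 ≥ 3   (fines)
  1x1 + 1x3 + 1x4 + 1x5 ≥ 1.65   (binder content)
  0.42x1 + 0.02x2 + 0.88x3 + 1.61x4 + 1.32x5 ≥ 1.83   (28-day strength contribution)
  x1, x2, x3, x4, x5 ≥ 0.
At the optimum only natural pozzolan, GGBS are positive (river sand, silica fume, metakaolin = 0). Binding constraints: fines and 28-day strength contribution.
So natural pozzolan = 1.761 kg, GGBS = 1.239 kg.
Total cost: 0.055·1.761 + 0.105·1.239 = 0.22695.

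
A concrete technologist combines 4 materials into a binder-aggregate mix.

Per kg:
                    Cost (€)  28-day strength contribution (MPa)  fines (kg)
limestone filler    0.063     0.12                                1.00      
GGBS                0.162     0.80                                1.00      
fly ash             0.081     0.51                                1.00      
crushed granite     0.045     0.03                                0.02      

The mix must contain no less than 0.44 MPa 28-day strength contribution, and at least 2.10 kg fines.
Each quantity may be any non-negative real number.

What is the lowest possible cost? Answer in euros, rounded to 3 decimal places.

€0.141

This is a linear program. Let x1 = kg of limestone filler, x2 = kg of GGBS, x3 = kg of fly ash, x4 = kg of crushed granite.
min 0.063x1 + 0.162x2 + 0.081x3 + 0.045x4 with:
  0.12x1 + 0.8x2 + 0.51x3 + 0.03x4 ≥ 0.44   (28-day strength contribution)
  1x1 + 1x2 + 1x3 + 0.02x4 ≥ 2.1   (fines)
  x1, x2, x3, x4 ≥ 0.
The cheapest feasible vertex uses only limestone filler, fly ash; GGBS, crushed granite are not used. The 28-day strength contribution and fines requirements are met with equality.
Optimal quantities: limestone filler = 1.618 kg, fly ash = 0.4821 kg.
Objective = 0.063·1.618 + 0.081·0.4821 = 0.14098.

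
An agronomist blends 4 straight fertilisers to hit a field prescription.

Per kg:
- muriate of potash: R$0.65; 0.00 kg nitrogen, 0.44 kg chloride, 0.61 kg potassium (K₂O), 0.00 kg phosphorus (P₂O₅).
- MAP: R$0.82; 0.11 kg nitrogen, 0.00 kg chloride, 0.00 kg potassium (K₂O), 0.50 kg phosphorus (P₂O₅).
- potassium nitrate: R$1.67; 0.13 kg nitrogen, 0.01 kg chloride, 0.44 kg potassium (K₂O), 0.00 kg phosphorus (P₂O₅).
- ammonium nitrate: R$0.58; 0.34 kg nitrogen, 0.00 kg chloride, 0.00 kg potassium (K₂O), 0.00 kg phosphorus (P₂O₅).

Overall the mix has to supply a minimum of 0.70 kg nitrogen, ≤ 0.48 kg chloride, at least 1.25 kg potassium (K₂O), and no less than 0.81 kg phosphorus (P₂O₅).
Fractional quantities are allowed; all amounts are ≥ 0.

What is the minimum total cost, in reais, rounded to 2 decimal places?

R$4.89

Let x1 = kg of muriate of potash, x2 = kg of MAP, x3 = kg of potassium nitrate, x4 = kg of ammonium nitrate.
Minimize 0.65x1 + 0.82x2 + 1.67x3 + 0.58x4 with:
  0.11x2 + 0.13x3 + 0.34x4 ≥ 0.7   (nitrogen)
  0.44x1 + 0.01x3 ≤ 0.48   (chloride)
  0.61x1 + 0.44x3 ≥ 1.25   (potassium (K₂O))
  0.5x2 ≥ 0.81   (phosphorus (P₂O₅))
  x1, x2, x3, x4 ≥ 0.
All 4 inputs are positive at the optimum. There the nitrogen, chloride, potassium (K₂O), phosphorus (P₂O₅) constraints are tight.
Solving gives x1 = 1.06, x2 = 1.62, x3 = 1.372, x4 = 1.01.
Hence cost = 0.65·1.06 + 0.82·1.62 + 1.67·1.372 + 0.58·1.01 = R$4.8944.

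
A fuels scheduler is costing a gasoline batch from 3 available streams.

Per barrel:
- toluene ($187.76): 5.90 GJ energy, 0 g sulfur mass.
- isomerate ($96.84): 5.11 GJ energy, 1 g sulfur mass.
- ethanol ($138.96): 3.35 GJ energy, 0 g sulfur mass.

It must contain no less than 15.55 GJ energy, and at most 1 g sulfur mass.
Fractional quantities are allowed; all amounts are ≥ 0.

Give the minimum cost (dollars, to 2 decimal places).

Let x1 = barrels of toluene, x2 = barrels of isomerate, x3 = barrels of ethanol.
Minimize 187.76x1 + 96.84x2 + 138.96x3 s.t.:
  5.9x1 + 5.11x2 + 3.35x3 ≥ 15.55   (energy)
  1x2 ≤ 1   (sulfur mass)
  x1, x2, x3 ≥ 0.
The cheapest feasible vertex uses only toluene, isomerate; ethanol is not used. Binding constraints: energy and sulfur mass.
So toluene = 1.7695 barrels, isomerate = 1 barrel.
Total cost: 187.76·1.7695 + 96.84·1 = 429.0813.

$429.08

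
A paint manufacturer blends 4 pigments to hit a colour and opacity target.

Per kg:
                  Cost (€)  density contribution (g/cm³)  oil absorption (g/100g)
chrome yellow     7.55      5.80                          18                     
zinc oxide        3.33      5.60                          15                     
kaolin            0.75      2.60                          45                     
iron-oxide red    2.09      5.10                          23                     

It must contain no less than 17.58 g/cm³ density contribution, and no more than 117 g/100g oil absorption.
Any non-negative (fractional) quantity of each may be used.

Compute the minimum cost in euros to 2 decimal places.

This is a linear program. Let x1 = kg of chrome yellow, x2 = kg of zinc oxide, x3 = kg of kaolin, x4 = kg of iron-oxide red.
Minimise 7.55x1 + 3.33x2 + 0.75x3 + 2.09x4 subject to:
  5.8x1 + 5.6x2 + 2.6x3 + 5.1x4 ≥ 17.58   (density contribution)
  18x1 + 15x2 + 45x3 + 23x4 ≤ 117   (oil absorption)
  x1, x2, x3, x4 ≥ 0.
At the optimum only kaolin, iron-oxide red are positive (chrome yellow, zinc oxide = 0). There the density contribution and oil absorption constraints are tight.
So kaolin = 1.134 kg, iron-oxide red = 2.869 kg.
Total cost: 0.75·1.134 + 2.09·2.869 = 6.8467.

€6.85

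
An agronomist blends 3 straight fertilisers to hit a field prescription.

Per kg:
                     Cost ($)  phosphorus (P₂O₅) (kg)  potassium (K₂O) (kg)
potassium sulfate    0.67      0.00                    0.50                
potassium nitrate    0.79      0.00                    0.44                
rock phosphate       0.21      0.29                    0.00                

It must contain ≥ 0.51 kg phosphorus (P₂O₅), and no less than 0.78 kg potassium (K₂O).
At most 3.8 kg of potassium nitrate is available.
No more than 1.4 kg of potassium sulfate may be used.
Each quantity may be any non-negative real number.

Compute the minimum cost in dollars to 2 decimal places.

Let x1 = kg of potassium sulfate, x2 = kg of potassium nitrate, x3 = kg of rock phosphate.
Minimize 0.67x1 + 0.79x2 + 0.21x3 subject to:
  0.29x3 ≥ 0.51   (phosphorus (P₂O₅))
  0.5x1 + 0.44x2 ≥ 0.78   (potassium (K₂O))
  x2 ≤ 3.8
  x1 ≤ 1.4
  x1, x2, x3 ≥ 0.
All 3 inputs are positive at the optimum. The phosphorus (P₂O₅), potassium (K₂O), the potassium sulfate cap requirements are met with equality.
That vertex is x1 = 1.4, x2 = 0.1818, x3 = 1.759.
Total cost: 0.67·1.4 + 0.79·0.1818 + 0.21·1.759 = 1.4510.

$1.45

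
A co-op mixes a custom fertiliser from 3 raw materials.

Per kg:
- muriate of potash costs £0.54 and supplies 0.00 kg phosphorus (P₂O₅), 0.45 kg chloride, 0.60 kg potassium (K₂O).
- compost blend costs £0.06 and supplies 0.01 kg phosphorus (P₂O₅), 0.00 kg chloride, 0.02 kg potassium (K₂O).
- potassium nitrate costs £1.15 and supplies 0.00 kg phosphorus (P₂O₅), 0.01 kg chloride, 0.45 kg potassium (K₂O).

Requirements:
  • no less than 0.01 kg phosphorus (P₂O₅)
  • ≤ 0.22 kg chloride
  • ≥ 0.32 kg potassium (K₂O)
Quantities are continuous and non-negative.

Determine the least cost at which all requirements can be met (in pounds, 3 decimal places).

£0.341

Set it up as a linear program. Let x1 = kg of muriate of potash, x2 = kg of compost blend, x3 = kg of potassium nitrate.
Minimise 0.54x1 + 0.06x2 + 1.15x3 with:
  0.01x2 ≥ 0.01   (phosphorus (P₂O₅))
  0.45x1 + 0.01x3 ≤ 0.22   (chloride)
  0.6x1 + 0.02x2 + 0.45x3 ≥ 0.32   (potassium (K₂O))
  x1, x2, x3 ≥ 0.
The optimal mix uses every input. There the phosphorus (P₂O₅), chloride, potassium (K₂O) constraints are tight.
Solving gives x1 = 0.4885, x2 = 1, x3 = 0.01527.
Objective = 0.54·0.4885 + 0.06·1 + 1.15·0.01527 = 0.34135.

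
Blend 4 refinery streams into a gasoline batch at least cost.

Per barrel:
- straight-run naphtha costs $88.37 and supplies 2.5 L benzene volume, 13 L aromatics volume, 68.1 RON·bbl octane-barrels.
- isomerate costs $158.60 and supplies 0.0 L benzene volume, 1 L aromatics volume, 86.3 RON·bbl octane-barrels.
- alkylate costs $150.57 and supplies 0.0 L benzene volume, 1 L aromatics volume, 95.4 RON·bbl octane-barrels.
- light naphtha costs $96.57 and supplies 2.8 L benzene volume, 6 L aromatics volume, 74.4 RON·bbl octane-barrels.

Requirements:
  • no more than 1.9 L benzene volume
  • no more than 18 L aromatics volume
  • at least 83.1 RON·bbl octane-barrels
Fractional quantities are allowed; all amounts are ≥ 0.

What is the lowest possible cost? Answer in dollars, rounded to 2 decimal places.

Set it up as a linear program. Let x1 = barrels of straight-run naphtha, x2 = barrels of isomerate, x3 = barrels of alkylate, x4 = barrels of light naphtha.
Minimize 88.37x1 + 158.6x2 + 150.57x3 + 96.57x4 with:
  2.5x1 + 2.8x4 ≤ 1.9   (benzene volume)
  13x1 + 1x2 + 1x3 + 6x4 ≤ 18   (aromatics volume)
  68.1x1 + 86.3x2 + 95.4x3 + 74.4x4 ≥ 83.1   (octane-barrels)
  x1, x2, x3, x4 ≥ 0.
The minimum-cost mix takes nothing from isomerate, light naphtha — only straight-run naphtha, alkylate. There the benzene volume and octane-barrels constraints are tight.
Solving gives x1 = 0.76, x3 = 0.32855.
Total cost: 88.37·0.76 + 150.57·0.32855 = 116.6310.

$116.63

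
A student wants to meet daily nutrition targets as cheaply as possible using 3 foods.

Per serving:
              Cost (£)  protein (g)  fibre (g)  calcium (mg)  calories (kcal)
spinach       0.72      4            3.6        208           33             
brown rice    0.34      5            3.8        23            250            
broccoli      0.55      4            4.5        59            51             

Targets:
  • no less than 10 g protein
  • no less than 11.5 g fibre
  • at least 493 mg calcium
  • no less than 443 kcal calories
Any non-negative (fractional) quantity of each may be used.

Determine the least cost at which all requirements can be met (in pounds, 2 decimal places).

£2.09

Let x1 = servings of spinach, x2 = servings of brown rice, x3 = servings of broccoli.
Minimise 0.72x1 + 0.34x2 + 0.55x3 subject to:
  4x1 + 5x2 + 4x3 ≥ 10   (protein)
  3.6x1 + 3.8x2 + 4.5x3 ≥ 11.5   (fibre)
  208x1 + 23x2 + 59x3 ≥ 493   (calcium)
  33x1 + 250x2 + 51x3 ≥ 443   (calories)
  x1, x2, x3 ≥ 0.
The minimum-cost mix takes nothing from broccoli — only spinach, brown rice. Binding constraints: calcium and calories.
Solving gives x1 = 2.206, x2 = 1.481.
Cost = 0.72·2.206 + 0.34·1.481 = 2.0919.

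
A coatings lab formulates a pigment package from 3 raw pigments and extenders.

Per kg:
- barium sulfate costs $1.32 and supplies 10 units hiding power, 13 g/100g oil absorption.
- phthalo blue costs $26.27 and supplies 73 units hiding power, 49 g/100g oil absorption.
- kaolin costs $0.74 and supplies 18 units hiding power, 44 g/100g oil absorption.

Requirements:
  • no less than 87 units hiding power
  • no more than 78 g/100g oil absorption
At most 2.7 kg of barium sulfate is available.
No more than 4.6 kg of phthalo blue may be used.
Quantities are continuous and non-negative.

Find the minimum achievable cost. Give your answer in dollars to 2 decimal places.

$24.68

Treat it as an LP. Let x1 = kg of barium sulfate, x2 = kg of phthalo blue, x3 = kg of kaolin.
min 1.32x1 + 26.27x2 + 0.74x3 s.t.:
  10x1 + 73x2 + 18x3 ≥ 87   (hiding power)
  13x1 + 49x2 + 44x3 ≤ 78   (oil absorption)
  x1 ≤ 2.7
  x2 ≤ 4.6
  x1, x2, x3 ≥ 0.
All 3 inputs are positive at the optimum. The hiding power, oil absorption, the barium sulfate cap requirements are met with equality.
Optimal quantities: barium sulfate = 2.7 kg, phthalo blue = 0.8016 kg, kaolin = 0.08227 kg.
Total cost: 1.32·2.7 + 26.27·0.8016 + 0.74·0.08227 = 24.6829.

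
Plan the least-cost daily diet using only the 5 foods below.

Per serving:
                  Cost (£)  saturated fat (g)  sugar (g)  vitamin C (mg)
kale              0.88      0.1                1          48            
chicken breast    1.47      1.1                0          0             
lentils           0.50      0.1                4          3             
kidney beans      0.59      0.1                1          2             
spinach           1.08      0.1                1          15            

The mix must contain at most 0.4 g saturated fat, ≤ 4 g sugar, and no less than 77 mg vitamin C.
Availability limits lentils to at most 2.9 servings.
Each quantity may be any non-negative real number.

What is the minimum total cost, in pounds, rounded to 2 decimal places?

£1.41

Let x1 = servings of kale, x2 = servings of chicken breast, x3 = servings of lentils, x4 = servings of kidney beans, x5 = servings of spinach.
min 0.88x1 + 1.47x2 + 0.5x3 + 0.59x4 + 1.08x5 with:
  0.1x1 + 1.1x2 + 0.1x3 + 0.1x4 + 0.1x5 ≤ 0.4   (saturated fat)
  1x1 + 4x3 + 1x4 + 1x5 ≤ 4   (sugar)
  48x1 + 3x3 + 2x4 + 15x5 ≥ 77   (vitamin C)
  x3 ≤ 2.9
  x1, x2, x3, x4, x5 ≥ 0.
At the optimum only kale is positive (chicken breast, lentils, kidney beans, spinach = 0). There the vitamin C constraint is tight.
That vertex is x1 = 1.604.
Cost = 0.88·1.604 = 1.4115.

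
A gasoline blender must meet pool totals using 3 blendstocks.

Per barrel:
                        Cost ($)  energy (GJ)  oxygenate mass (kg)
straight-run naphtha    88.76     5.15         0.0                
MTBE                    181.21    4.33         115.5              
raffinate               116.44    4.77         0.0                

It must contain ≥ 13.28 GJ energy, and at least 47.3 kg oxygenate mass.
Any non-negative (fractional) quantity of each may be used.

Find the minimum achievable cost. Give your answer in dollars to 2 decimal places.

Set it up as a linear program. Let x1 = barrels of straight-run naphtha, x2 = barrels of MTBE, x3 = barrels of raffinate.
Minimise 88.76x1 + 181.21x2 + 116.44x3 subject to:
  5.15x1 + 4.33x2 + 4.77x3 ≥ 13.28   (energy)
  115.5x2 ≥ 47.3   (oxygenate mass)
  x1, x2, x3 ≥ 0.
At the optimum only straight-run naphtha, MTBE are positive (raffinate = 0). Binding constraints: energy and oxygenate mass.
Solving gives x1 = 2.2343, x2 = 0.40952.
Hence cost = 88.76·2.2343 + 181.21·0.40952 = $272.5256.

$272.53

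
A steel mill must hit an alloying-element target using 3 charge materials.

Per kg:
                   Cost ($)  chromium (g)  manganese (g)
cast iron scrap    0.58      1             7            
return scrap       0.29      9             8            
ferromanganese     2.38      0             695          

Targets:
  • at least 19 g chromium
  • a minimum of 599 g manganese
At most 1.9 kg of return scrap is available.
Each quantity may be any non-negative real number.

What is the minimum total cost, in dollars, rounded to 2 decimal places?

This is a linear program. Let x1 = kg of cast iron scrap, x2 = kg of return scrap, x3 = kg of ferromanganese.
Minimize 0.58x1 + 0.29x2 + 2.38x3 with:
  1x1 + 9x2 ≥ 19   (chromium)
  7x1 + 8x2 + 695x3 ≥ 599   (manganese)
  x2 ≤ 1.9
  x1, x2, x3 ≥ 0.
The optimal mix uses every input. There the chromium, manganese, the return scrap cap constraints are tight.
Solving gives x1 = 1.9, x2 = 1.9, x3 = 0.8209.
Objective = 0.58·1.9 + 0.29·1.9 + 2.38·0.8209 = 3.6067.

$3.61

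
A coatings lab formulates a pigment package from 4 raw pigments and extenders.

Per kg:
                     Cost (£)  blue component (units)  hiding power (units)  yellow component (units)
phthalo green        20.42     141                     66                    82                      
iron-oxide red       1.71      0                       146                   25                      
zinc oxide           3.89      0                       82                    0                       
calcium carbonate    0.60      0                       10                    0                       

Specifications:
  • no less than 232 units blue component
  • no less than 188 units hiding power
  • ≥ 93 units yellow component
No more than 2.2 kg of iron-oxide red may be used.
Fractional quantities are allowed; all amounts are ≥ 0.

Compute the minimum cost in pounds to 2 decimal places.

£34.53

This is a linear program. Let x1 = kg of phthalo green, x2 = kg of iron-oxide red, x3 = kg of zinc oxide, x4 = kg of calcium carbonate.
Minimise 20.42x1 + 1.71x2 + 3.89x3 + 0.6x4 s.t.:
  141x1 ≥ 232   (blue component)
  66x1 + 146x2 + 82x3 + 10x4 ≥ 188   (hiding power)
  82x1 + 25x2 ≥ 93   (yellow component)
  x2 ≤ 2.2
  x1, x2, x3, x4 ≥ 0.
The optimal basis is {phthalo green, iron-oxide red}; zinc oxide, calcium carbonate drop out. There the blue component and hiding power constraints are tight.
So phthalo green = 1.6454 kg, iron-oxide red = 0.54386 kg.
Hence cost = 20.42·1.6454 + 1.71·0.54386 = £34.5291.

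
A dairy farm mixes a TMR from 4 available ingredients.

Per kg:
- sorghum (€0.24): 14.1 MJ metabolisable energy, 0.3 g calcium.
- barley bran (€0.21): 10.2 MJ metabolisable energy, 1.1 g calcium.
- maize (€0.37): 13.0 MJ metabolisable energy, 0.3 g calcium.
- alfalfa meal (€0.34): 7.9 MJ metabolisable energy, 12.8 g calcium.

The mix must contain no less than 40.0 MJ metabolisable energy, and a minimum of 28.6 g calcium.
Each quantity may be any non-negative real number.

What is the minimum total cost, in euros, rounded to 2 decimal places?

Let x1 = kg of sorghum, x2 = kg of barley bran, x3 = kg of maize, x4 = kg of alfalfa meal.
Minimise 0.24x1 + 0.21x2 + 0.37x3 + 0.34x4 with:
  14.1x1 + 10.2x2 + 13x3 + 7.9x4 ≥ 40   (metabolisable energy)
  0.3x1 + 1.1x2 + 0.3x3 + 12.8x4 ≥ 28.6   (calcium)
  x1, x2, x3, x4 ≥ 0.
The minimum-cost mix takes nothing from barley bran, maize — only sorghum, alfalfa meal. Binding constraints: metabolisable energy and calcium.
So sorghum = 1.606 kg, alfalfa meal = 2.197 kg.
Objective = 0.24·1.606 + 0.34·2.197 = 1.1324.

€1.13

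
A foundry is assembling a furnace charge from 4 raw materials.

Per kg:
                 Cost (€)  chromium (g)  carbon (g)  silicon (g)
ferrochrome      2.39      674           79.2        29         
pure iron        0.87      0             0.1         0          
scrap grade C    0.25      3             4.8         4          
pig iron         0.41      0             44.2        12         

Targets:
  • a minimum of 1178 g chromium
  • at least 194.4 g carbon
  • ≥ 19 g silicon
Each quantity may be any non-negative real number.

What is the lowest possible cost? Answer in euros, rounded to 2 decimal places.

Treat it as an LP. Let x1 = kg of ferrochrome, x2 = kg of pure iron, x3 = kg of scrap grade C, x4 = kg of pig iron.
min 2.39x1 + 0.87x2 + 0.25x3 + 0.41x4 subject to:
  674x1 + 3x3 ≥ 1178   (chromium)
  79.2x1 + 0.1x2 + 4.8x3 + 44.2x4 ≥ 194.4   (carbon)
  29x1 + 4x3 + 12x4 ≥ 19   (silicon)
  x1, x2, x3, x4 ≥ 0.
The optimal basis is {ferrochrome, pig iron}; pure iron, scrap grade C drop out. Binding constraints: chromium and carbon.
That vertex is x1 = 1.748, x4 = 1.266.
Hence cost = 2.39·1.748 + 0.41·1.266 = €4.6968.

€4.70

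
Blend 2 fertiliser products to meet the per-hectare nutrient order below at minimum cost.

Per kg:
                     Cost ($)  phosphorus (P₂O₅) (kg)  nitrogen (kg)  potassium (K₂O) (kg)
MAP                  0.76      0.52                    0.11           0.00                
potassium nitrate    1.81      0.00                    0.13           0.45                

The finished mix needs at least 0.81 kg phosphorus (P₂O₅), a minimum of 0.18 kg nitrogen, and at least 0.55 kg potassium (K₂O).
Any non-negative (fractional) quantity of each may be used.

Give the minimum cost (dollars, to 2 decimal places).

$3.40

Let x1 = kg of MAP, x2 = kg of potassium nitrate.
Minimise 0.76x1 + 1.81x2 with:
  0.52x1 ≥ 0.81   (phosphorus (P₂O₅))
  0.11x1 + 0.13x2 ≥ 0.18   (nitrogen)
  0.45x2 ≥ 0.55   (potassium (K₂O))
  x1, x2 ≥ 0.
Both inputs are positive at the optimum. There the phosphorus (P₂O₅) and potassium (K₂O) constraints are tight.
That vertex is x1 = 1.558, x2 = 1.222.
Cost = 0.76·1.558 + 1.81·1.222 = 3.3959.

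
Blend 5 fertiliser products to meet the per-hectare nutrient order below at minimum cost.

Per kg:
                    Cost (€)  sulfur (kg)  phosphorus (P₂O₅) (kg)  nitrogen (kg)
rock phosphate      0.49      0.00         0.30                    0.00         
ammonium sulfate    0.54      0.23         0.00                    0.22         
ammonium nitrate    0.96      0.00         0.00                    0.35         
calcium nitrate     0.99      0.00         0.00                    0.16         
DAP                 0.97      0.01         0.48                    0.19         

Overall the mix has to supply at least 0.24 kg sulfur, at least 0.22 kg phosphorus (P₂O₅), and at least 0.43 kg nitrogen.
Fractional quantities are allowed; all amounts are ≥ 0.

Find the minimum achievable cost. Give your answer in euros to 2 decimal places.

€1.29

Let x1 = kg of rock phosphate, x2 = kg of ammonium sulfate, x3 = kg of ammonium nitrate, x4 = kg of calcium nitrate, x5 = kg of DAP.
min 0.49x1 + 0.54x2 + 0.96x3 + 0.99x4 + 0.97x5 subject to:
  0.23x2 + 0.01x5 ≥ 0.24   (sulfur)
  0.3x1 + 0.48x5 ≥ 0.22   (phosphorus (P₂O₅))
  0.22x2 + 0.35x3 + 0.16x4 + 0.19x5 ≥ 0.43   (nitrogen)
  x1, x2, x3, x4, x5 ≥ 0.
The minimum-cost mix takes nothing from rock phosphate, ammonium nitrate, calcium nitrate — only ammonium sulfate, DAP. The phosphorus (P₂O₅) and nitrogen requirements are met with equality.
Optimal quantities: ammonium sulfate = 1.559 kg, DAP = 0.4583 kg.
Hence cost = 0.54·1.559 + 0.97·0.4583 = €1.2864.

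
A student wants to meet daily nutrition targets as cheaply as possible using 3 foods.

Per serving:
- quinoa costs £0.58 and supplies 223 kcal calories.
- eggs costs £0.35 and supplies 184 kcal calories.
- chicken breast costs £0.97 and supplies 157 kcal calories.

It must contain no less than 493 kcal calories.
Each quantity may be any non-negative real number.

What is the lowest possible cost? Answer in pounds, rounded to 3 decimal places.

Treat it as an LP. Let x1 = servings of quinoa, x2 = servings of eggs, x3 = servings of chicken breast.
Minimise 0.58x1 + 0.35x2 + 0.97x3 s.t.:
  223x1 + 184x2 + 157x3 ≥ 493   (calories)
  x1, x2, x3 ≥ 0.
At the optimum only eggs is positive (quinoa, chicken breast = 0). The calories requirement is met with equality.
So eggs = 2.679 servings.
Cost = 0.35·2.679 = 0.93765.

£0.938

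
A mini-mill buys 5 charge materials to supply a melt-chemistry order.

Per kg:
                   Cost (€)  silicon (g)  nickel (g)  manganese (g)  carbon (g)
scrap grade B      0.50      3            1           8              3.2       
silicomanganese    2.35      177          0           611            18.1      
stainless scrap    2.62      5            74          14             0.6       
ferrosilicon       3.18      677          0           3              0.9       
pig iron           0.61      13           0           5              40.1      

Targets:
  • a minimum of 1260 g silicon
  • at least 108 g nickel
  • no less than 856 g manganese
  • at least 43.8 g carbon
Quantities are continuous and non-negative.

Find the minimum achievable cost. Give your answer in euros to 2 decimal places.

Treat it as an LP. Let x1 = kg of scrap grade B, x2 = kg of silicomanganese, x3 = kg of stainless scrap, x4 = kg of ferrosilicon, x5 = kg of pig iron.
Minimize 0.5x1 + 2.35x2 + 2.62x3 + 3.18x4 + 0.61x5 subject to:
  3x1 + 177x2 + 5x3 + 677x4 + 13x5 ≥ 1260   (silicon)
  1x1 + 74x3 ≥ 108   (nickel)
  8x1 + 611x2 + 14x3 + 3x4 + 5x5 ≥ 856   (manganese)
  3.2x1 + 18.1x2 + 0.6x3 + 0.9x4 + 40.1x5 ≥ 43.8   (carbon)
  x1, x2, x3, x4, x5 ≥ 0.
At the optimum only silicomanganese, stainless scrap, ferrosilicon, pig iron are positive (scrap grade B = 0). Binding constraints: silicon, nickel, manganese, carbon.
Optimal quantities: silicomanganese = 1.357 kg, stainless scrap = 1.459 kg, ferrosilicon = 1.487 kg, pig iron = 0.4246 kg.
Total cost: 2.35·1.357 + 2.62·1.459 + 3.18·1.487 + 0.61·0.4246 = 11.9992.

€12.00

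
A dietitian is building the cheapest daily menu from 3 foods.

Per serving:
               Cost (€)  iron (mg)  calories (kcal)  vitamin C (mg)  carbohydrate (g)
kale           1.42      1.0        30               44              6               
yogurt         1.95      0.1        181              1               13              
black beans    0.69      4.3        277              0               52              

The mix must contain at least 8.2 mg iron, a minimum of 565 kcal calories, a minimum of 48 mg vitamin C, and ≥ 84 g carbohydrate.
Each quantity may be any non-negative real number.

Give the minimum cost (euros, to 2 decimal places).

Let x1 = servings of kale, x2 = servings of yogurt, x3 = servings of black beans.
min 1.42x1 + 1.95x2 + 0.69x3 s.t.:
  1x1 + 0.1x2 + 4.3x3 ≥ 8.2   (iron)
  30x1 + 181x2 + 277x3 ≥ 565   (calories)
  44x1 + 1x2 ≥ 48   (vitamin C)
  6x1 + 13x2 + 52x3 ≥ 84   (carbohydrate)
  x1, x2, x3 ≥ 0.
At the optimum only kale, black beans are positive (yogurt = 0). There the calories and vitamin C constraints are tight.
Optimal quantities: kale = 1.0909 servings, black beans = 1.9216 servings.
Total cost: 1.42·1.0909 + 0.69·1.9216 = 2.87498.

€2.87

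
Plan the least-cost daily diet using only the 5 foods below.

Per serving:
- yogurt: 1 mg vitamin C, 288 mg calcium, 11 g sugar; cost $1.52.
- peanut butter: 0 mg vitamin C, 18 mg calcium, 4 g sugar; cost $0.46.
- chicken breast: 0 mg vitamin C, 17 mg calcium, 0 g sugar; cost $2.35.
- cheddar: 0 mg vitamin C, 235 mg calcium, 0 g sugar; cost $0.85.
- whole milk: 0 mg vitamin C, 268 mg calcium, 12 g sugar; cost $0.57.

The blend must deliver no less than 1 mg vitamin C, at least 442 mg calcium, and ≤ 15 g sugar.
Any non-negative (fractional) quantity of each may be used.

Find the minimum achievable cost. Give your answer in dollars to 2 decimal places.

This is a linear program. Let x1 = servings of yogurt, x2 = servings of peanut butter, x3 = servings of chicken breast, x4 = servings of cheddar, x5 = servings of whole milk.
min 1.52x1 + 0.46x2 + 2.35x3 + 0.85x4 + 0.57x5 s.t.:
  1x1 ≥ 1   (vitamin C)
  288x1 + 18x2 + 17x3 + 235x4 + 268x5 ≥ 442   (calcium)
  11x1 + 4x2 + 12x5 ≤ 15   (sugar)
  x1, x2, x3, x4, x5 ≥ 0.
The optimal basis is {yogurt, cheddar, whole milk}; peanut butter, chicken breast drop out. The vitamin C, calcium, sugar requirements are met with equality.
That vertex is x1 = 1, x4 = 0.2752, x5 = 0.3333.
Objective = 1.52·1 + 0.85·0.2752 + 0.57·0.3333 = 1.9439.

$1.94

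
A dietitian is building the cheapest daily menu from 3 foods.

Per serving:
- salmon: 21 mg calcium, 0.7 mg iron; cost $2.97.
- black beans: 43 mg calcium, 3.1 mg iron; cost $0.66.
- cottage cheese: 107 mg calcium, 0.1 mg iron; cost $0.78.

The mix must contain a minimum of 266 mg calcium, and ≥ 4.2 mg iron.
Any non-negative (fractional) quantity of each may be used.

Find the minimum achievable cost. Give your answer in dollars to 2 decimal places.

Treat it as an LP. Let x1 = servings of salmon, x2 = servings of black beans, x3 = servings of cottage cheese.
min 2.97x1 + 0.66x2 + 0.78x3 s.t.:
  21x1 + 43x2 + 107x3 ≥ 266   (calcium)
  0.7x1 + 3.1x2 + 0.1x3 ≥ 4.2   (iron)
  x1, x2, x3 ≥ 0.
The minimum-cost mix takes nothing from salmon — only black beans, cottage cheese. Binding constraints: calcium and iron.
Solving gives x2 = 1.291, x3 = 1.967.
Objective = 0.66·1.291 + 0.78·1.967 = 2.3863.

$2.39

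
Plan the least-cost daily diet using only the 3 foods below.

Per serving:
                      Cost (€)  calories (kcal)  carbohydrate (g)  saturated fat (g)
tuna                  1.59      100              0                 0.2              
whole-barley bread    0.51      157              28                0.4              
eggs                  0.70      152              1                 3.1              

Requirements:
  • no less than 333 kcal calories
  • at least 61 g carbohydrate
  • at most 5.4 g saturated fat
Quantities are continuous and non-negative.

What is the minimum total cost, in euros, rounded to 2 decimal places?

€1.11

Treat it as an LP. Let x1 = servings of tuna, x2 = servings of whole-barley bread, x3 = servings of eggs.
Minimize 1.59x1 + 0.51x2 + 0.7x3 s.t.:
  100x1 + 157x2 + 152x3 ≥ 333   (calories)
  28x2 + 1x3 ≥ 61   (carbohydrate)
  0.2x1 + 0.4x2 + 3.1x3 ≤ 5.4   (saturated fat)
  x1, x2, x3 ≥ 0.
The cheapest feasible vertex uses only whole-barley bread; tuna, eggs are not used. There the carbohydrate constraint is tight.
Solving gives x2 = 2.179.
Hence cost = 0.51·2.179 = €1.1113.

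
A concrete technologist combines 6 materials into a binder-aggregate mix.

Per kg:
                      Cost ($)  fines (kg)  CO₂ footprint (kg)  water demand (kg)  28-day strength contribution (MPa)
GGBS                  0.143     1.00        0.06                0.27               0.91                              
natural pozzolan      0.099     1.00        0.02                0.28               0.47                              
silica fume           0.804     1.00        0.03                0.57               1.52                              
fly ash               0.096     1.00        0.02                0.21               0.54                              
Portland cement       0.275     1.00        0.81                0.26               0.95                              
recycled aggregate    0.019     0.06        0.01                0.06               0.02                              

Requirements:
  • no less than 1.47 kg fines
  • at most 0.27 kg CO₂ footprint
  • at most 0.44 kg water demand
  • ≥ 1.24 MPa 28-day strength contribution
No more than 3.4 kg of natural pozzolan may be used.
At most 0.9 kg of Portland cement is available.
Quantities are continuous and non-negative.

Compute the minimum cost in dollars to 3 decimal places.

$0.198

Let x1 = kg of GGBS, x2 = kg of natural pozzolan, x3 = kg of silica fume, x4 = kg of fly ash, x5 = kg of Portland cement, x6 = kg of recycled aggregate.
Minimize 0.143x1 + 0.099x2 + 0.804x3 + 0.096x4 + 0.275x5 + 0.019x6 subject to:
  1x1 + 1x2 + 1x3 + 1x4 + 1x5 + 0.06x6 ≥ 1.47   (fines)
  0.06x1 + 0.02x2 + 0.03x3 + 0.02x4 + 0.81x5 + 0.01x6 ≤ 0.27   (CO₂ footprint)
  0.27x1 + 0.28x2 + 0.57x3 + 0.21x4 + 0.26x5 + 0.06x6 ≤ 0.44   (water demand)
  0.91x1 + 0.47x2 + 1.52x3 + 0.54x4 + 0.95x5 + 0.02x6 ≥ 1.24   (28-day strength contribution)
  x2 ≤ 3.4
  x5 ≤ 0.9
  x1, x2, x3, x4, x5, x6 ≥ 0.
At the optimum only GGBS, fly ash are positive (natural pozzolan, silica fume, Portland cement, recycled aggregate = 0). Binding constraints: fines and 28-day strength contribution.
Optimal quantities: GGBS = 1.206 kg, fly ash = 0.2641 kg.
Total cost: 0.143·1.206 + 0.096·0.2641 = 0.19781.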